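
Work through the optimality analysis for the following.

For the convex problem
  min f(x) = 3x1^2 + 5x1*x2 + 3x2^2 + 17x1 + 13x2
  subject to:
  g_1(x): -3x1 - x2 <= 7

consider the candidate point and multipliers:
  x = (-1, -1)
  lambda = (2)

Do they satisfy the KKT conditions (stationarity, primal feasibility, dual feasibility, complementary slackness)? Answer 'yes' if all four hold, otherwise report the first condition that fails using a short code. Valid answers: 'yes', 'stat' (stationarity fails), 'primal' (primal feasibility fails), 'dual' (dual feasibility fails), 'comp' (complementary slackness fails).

Gradient of f: grad f(x) = Q x + c = (6, 2)
Constraint values g_i(x) = a_i^T x - b_i:
  g_1((-1, -1)) = -3
Stationarity residual: grad f(x) + sum_i lambda_i a_i = (0, 0)
  -> stationarity OK
Primal feasibility (all g_i <= 0): OK
Dual feasibility (all lambda_i >= 0): OK
Complementary slackness (lambda_i * g_i(x) = 0 for all i): FAILS

Verdict: the first failing condition is complementary_slackness -> comp.

comp


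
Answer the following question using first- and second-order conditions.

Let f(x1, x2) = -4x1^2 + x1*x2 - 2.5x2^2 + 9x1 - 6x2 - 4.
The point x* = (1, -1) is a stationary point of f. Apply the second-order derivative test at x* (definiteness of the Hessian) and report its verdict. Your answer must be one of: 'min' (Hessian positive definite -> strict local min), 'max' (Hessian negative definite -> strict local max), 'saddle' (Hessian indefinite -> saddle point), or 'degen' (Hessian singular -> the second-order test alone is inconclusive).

Compute the Hessian H = grad^2 f:
  H = [[-8, 1], [1, -5]]
Verify stationarity: grad f(x*) = H x* + g = (0, 0).
Eigenvalues of H: -8.3028, -4.6972.
Both eigenvalues < 0, so H is negative definite -> x* is a strict local max.

max


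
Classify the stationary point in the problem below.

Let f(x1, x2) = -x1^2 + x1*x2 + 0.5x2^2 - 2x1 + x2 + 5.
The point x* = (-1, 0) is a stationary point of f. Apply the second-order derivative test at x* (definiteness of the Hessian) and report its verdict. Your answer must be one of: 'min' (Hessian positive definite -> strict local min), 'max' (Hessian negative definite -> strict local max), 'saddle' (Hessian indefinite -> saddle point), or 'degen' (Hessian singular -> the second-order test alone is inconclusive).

Compute the Hessian H = grad^2 f:
  H = [[-2, 1], [1, 1]]
Verify stationarity: grad f(x*) = H x* + g = (0, 0).
Eigenvalues of H: -2.3028, 1.3028.
Eigenvalues have mixed signs, so H is indefinite -> x* is a saddle point.

saddle


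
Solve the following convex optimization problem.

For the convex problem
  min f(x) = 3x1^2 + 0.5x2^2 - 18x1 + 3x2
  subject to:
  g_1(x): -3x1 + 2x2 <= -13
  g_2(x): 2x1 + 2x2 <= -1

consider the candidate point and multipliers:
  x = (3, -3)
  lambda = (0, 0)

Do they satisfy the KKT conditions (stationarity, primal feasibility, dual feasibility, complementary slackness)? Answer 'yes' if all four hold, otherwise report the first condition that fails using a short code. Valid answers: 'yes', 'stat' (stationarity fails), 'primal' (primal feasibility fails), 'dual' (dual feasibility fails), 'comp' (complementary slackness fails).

Gradient of f: grad f(x) = Q x + c = (0, 0)
Constraint values g_i(x) = a_i^T x - b_i:
  g_1((3, -3)) = -2
  g_2((3, -3)) = 1
Stationarity residual: grad f(x) + sum_i lambda_i a_i = (0, 0)
  -> stationarity OK
Primal feasibility (all g_i <= 0): FAILS
Dual feasibility (all lambda_i >= 0): OK
Complementary slackness (lambda_i * g_i(x) = 0 for all i): OK

Verdict: the first failing condition is primal_feasibility -> primal.

primal


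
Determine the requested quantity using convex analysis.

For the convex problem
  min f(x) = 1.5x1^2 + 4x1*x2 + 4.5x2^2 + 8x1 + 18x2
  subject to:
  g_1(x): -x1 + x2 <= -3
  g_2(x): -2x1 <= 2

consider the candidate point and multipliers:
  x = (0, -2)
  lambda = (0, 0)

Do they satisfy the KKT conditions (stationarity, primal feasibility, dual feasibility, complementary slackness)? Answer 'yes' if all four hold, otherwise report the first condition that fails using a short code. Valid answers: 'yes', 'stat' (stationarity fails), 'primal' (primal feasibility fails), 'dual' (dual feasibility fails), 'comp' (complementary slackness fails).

Gradient of f: grad f(x) = Q x + c = (0, 0)
Constraint values g_i(x) = a_i^T x - b_i:
  g_1((0, -2)) = 1
  g_2((0, -2)) = -2
Stationarity residual: grad f(x) + sum_i lambda_i a_i = (0, 0)
  -> stationarity OK
Primal feasibility (all g_i <= 0): FAILS
Dual feasibility (all lambda_i >= 0): OK
Complementary slackness (lambda_i * g_i(x) = 0 for all i): OK

Verdict: the first failing condition is primal_feasibility -> primal.

primal


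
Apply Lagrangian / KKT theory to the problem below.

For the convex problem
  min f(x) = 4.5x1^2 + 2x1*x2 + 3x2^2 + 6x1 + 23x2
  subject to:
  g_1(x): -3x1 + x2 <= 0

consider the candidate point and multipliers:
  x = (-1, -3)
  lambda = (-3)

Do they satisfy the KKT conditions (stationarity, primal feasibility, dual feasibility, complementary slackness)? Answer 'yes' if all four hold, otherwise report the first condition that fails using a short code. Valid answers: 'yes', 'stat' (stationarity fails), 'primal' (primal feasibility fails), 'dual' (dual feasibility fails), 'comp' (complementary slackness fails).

Gradient of f: grad f(x) = Q x + c = (-9, 3)
Constraint values g_i(x) = a_i^T x - b_i:
  g_1((-1, -3)) = 0
Stationarity residual: grad f(x) + sum_i lambda_i a_i = (0, 0)
  -> stationarity OK
Primal feasibility (all g_i <= 0): OK
Dual feasibility (all lambda_i >= 0): FAILS
Complementary slackness (lambda_i * g_i(x) = 0 for all i): OK

Verdict: the first failing condition is dual_feasibility -> dual.

dual


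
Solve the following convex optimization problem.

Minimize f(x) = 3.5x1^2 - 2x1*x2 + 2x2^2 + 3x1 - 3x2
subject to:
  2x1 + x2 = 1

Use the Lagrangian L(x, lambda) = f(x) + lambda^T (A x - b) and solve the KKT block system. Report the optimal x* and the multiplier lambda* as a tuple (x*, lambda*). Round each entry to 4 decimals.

Form the Lagrangian:
  L(x, lambda) = (1/2) x^T Q x + c^T x + lambda^T (A x - b)
Stationarity (grad_x L = 0): Q x + c + A^T lambda = 0.
Primal feasibility: A x = b.

This gives the KKT block system:
  [ Q   A^T ] [ x     ]   [-c ]
  [ A    0  ] [ lambda ] = [ b ]

Solving the linear system:
  x*      = (0.0323, 0.9355)
  lambda* = (-0.6774)
  f(x*)   = -1.0161

x* = (0.0323, 0.9355), lambda* = (-0.6774)


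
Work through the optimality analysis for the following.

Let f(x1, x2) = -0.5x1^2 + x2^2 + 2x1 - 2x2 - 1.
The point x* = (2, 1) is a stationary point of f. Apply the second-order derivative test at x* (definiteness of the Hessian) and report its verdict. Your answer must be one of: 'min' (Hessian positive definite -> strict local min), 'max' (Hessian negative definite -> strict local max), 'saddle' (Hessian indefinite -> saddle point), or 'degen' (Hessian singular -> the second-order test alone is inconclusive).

Compute the Hessian H = grad^2 f:
  H = [[-1, 0], [0, 2]]
Verify stationarity: grad f(x*) = H x* + g = (0, 0).
Eigenvalues of H: -1, 2.
Eigenvalues have mixed signs, so H is indefinite -> x* is a saddle point.

saddle


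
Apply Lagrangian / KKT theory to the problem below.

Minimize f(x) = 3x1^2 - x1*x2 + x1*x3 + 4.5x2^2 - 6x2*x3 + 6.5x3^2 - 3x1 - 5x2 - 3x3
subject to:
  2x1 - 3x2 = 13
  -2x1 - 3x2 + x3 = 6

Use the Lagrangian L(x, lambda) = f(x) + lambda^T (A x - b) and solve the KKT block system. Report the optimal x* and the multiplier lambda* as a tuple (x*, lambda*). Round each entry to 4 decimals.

Form the Lagrangian:
  L(x, lambda) = (1/2) x^T Q x + c^T x + lambda^T (A x - b)
Stationarity (grad_x L = 0): Q x + c + A^T lambda = 0.
Primal feasibility: A x = b.

This gives the KKT block system:
  [ Q   A^T ] [ x     ]   [-c ]
  [ A    0  ] [ lambda ] = [ b ]

Solving the linear system:
  x*      = (1.4481, -3.3679, -1.2076)
  lambda* = (-6.8812, -2.9567)
  f(x*)   = 61.6572

x* = (1.4481, -3.3679, -1.2076), lambda* = (-6.8812, -2.9567)


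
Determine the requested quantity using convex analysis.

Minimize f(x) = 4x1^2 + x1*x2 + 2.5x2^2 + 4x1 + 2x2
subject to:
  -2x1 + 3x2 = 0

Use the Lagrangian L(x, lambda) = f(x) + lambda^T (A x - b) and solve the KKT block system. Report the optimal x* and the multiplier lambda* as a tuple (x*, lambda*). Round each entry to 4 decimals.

Form the Lagrangian:
  L(x, lambda) = (1/2) x^T Q x + c^T x + lambda^T (A x - b)
Stationarity (grad_x L = 0): Q x + c + A^T lambda = 0.
Primal feasibility: A x = b.

This gives the KKT block system:
  [ Q   A^T ] [ x     ]   [-c ]
  [ A    0  ] [ lambda ] = [ b ]

Solving the linear system:
  x*      = (-0.4615, -0.3077)
  lambda* = (0)
  f(x*)   = -1.2308

x* = (-0.4615, -0.3077), lambda* = (0)


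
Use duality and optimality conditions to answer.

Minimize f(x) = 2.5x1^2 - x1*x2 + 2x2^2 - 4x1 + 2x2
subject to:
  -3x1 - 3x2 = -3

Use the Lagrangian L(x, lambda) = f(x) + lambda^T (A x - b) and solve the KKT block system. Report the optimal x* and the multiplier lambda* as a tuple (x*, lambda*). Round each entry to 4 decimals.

Form the Lagrangian:
  L(x, lambda) = (1/2) x^T Q x + c^T x + lambda^T (A x - b)
Stationarity (grad_x L = 0): Q x + c + A^T lambda = 0.
Primal feasibility: A x = b.

This gives the KKT block system:
  [ Q   A^T ] [ x     ]   [-c ]
  [ A    0  ] [ lambda ] = [ b ]

Solving the linear system:
  x*      = (1, 0)
  lambda* = (0.3333)
  f(x*)   = -1.5

x* = (1, 0), lambda* = (0.3333)


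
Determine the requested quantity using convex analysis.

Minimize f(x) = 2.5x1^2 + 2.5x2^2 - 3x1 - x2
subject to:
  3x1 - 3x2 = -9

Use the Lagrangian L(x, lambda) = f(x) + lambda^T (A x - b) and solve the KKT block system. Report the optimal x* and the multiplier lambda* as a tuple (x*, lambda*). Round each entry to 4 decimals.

Form the Lagrangian:
  L(x, lambda) = (1/2) x^T Q x + c^T x + lambda^T (A x - b)
Stationarity (grad_x L = 0): Q x + c + A^T lambda = 0.
Primal feasibility: A x = b.

This gives the KKT block system:
  [ Q   A^T ] [ x     ]   [-c ]
  [ A    0  ] [ lambda ] = [ b ]

Solving the linear system:
  x*      = (-1.1, 1.9)
  lambda* = (2.8333)
  f(x*)   = 13.45

x* = (-1.1, 1.9), lambda* = (2.8333)


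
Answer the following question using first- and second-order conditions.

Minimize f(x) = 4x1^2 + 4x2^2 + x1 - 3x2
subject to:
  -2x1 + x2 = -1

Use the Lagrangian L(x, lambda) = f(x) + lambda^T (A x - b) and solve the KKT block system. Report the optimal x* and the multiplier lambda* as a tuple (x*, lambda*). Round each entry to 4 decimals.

Form the Lagrangian:
  L(x, lambda) = (1/2) x^T Q x + c^T x + lambda^T (A x - b)
Stationarity (grad_x L = 0): Q x + c + A^T lambda = 0.
Primal feasibility: A x = b.

This gives the KKT block system:
  [ Q   A^T ] [ x     ]   [-c ]
  [ A    0  ] [ lambda ] = [ b ]

Solving the linear system:
  x*      = (0.525, 0.05)
  lambda* = (2.6)
  f(x*)   = 1.4875

x* = (0.525, 0.05), lambda* = (2.6)


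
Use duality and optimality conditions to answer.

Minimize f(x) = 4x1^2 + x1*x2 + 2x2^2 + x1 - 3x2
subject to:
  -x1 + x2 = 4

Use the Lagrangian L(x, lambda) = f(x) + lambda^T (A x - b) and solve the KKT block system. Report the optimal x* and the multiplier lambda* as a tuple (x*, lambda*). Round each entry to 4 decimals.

Form the Lagrangian:
  L(x, lambda) = (1/2) x^T Q x + c^T x + lambda^T (A x - b)
Stationarity (grad_x L = 0): Q x + c + A^T lambda = 0.
Primal feasibility: A x = b.

This gives the KKT block system:
  [ Q   A^T ] [ x     ]   [-c ]
  [ A    0  ] [ lambda ] = [ b ]

Solving the linear system:
  x*      = (-1.2857, 2.7143)
  lambda* = (-6.5714)
  f(x*)   = 8.4286

x* = (-1.2857, 2.7143), lambda* = (-6.5714)


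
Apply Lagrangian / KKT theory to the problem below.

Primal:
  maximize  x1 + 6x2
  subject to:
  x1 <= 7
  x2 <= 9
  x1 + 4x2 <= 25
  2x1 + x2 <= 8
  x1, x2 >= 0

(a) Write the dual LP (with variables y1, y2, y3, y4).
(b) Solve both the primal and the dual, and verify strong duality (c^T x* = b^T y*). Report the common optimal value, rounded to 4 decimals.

The standard primal-dual pair for 'max c^T x s.t. A x <= b, x >= 0' is:
  Dual:  min b^T y  s.t.  A^T y >= c,  y >= 0.

So the dual LP is:
  minimize  7y1 + 9y2 + 25y3 + 8y4
  subject to:
    y1 + y3 + 2y4 >= 1
    y2 + 4y3 + y4 >= 6
    y1, y2, y3, y4 >= 0

Solving the primal: x* = (0, 6.25).
  primal value c^T x* = 37.5.
Solving the dual: y* = (0, 0, 1.5, 0).
  dual value b^T y* = 37.5.
Strong duality: c^T x* = b^T y*. Confirmed.

37.5


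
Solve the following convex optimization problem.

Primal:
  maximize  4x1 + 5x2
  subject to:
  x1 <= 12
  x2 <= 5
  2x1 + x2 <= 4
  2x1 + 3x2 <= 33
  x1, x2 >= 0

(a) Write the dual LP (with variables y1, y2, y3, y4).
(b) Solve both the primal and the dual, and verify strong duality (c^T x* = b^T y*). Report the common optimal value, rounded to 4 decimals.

The standard primal-dual pair for 'max c^T x s.t. A x <= b, x >= 0' is:
  Dual:  min b^T y  s.t.  A^T y >= c,  y >= 0.

So the dual LP is:
  minimize  12y1 + 5y2 + 4y3 + 33y4
  subject to:
    y1 + 2y3 + 2y4 >= 4
    y2 + y3 + 3y4 >= 5
    y1, y2, y3, y4 >= 0

Solving the primal: x* = (0, 4).
  primal value c^T x* = 20.
Solving the dual: y* = (0, 0, 5, 0).
  dual value b^T y* = 20.
Strong duality: c^T x* = b^T y*. Confirmed.

20


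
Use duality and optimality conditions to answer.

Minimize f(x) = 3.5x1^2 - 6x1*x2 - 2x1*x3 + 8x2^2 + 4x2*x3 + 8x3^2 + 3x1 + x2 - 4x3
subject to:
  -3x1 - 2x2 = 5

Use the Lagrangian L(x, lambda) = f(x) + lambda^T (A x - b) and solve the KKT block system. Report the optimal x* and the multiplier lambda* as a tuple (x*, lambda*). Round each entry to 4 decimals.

Form the Lagrangian:
  L(x, lambda) = (1/2) x^T Q x + c^T x + lambda^T (A x - b)
Stationarity (grad_x L = 0): Q x + c + A^T lambda = 0.
Primal feasibility: A x = b.

This gives the KKT block system:
  [ Q   A^T ] [ x     ]   [-c ]
  [ A    0  ] [ lambda ] = [ b ]

Solving the linear system:
  x*      = (-1.2193, -0.6711, 0.2654)
  lambda* = (-0.6798)
  f(x*)   = -0.9956

x* = (-1.2193, -0.6711, 0.2654), lambda* = (-0.6798)


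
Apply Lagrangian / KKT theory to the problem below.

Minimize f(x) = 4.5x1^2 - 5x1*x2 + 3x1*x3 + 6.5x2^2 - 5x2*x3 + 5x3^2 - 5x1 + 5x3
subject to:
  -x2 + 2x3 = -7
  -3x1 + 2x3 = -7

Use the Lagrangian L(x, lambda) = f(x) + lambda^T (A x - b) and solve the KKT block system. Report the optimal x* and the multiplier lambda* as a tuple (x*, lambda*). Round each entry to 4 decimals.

Form the Lagrangian:
  L(x, lambda) = (1/2) x^T Q x + c^T x + lambda^T (A x - b)
Stationarity (grad_x L = 0): Q x + c + A^T lambda = 0.
Primal feasibility: A x = b.

This gives the KKT block system:
  [ Q   A^T ] [ x     ]   [-c ]
  [ A    0  ] [ lambda ] = [ b ]

Solving the linear system:
  x*      = (0.097, 0.2909, -3.3545)
  lambda* = (20.0697, -5.2152)
  f(x*)   = 43.3621

x* = (0.097, 0.2909, -3.3545), lambda* = (20.0697, -5.2152)


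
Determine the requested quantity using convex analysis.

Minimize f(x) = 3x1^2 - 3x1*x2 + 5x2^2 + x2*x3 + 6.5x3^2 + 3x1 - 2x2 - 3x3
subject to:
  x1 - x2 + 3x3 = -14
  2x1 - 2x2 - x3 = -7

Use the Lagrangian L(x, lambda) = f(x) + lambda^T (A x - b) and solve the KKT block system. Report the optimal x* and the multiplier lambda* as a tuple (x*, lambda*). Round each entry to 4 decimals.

Form the Lagrangian:
  L(x, lambda) = (1/2) x^T Q x + c^T x + lambda^T (A x - b)
Stationarity (grad_x L = 0): Q x + c + A^T lambda = 0.
Primal feasibility: A x = b.

This gives the KKT block system:
  [ Q   A^T ] [ x     ]   [-c ]
  [ A    0  ] [ lambda ] = [ b ]

Solving the linear system:
  x*      = (-3.3, 1.7, -3)
  lambda* = (14.6429, 3.6286)
  f(x*)   = 113.05

x* = (-3.3, 1.7, -3), lambda* = (14.6429, 3.6286)


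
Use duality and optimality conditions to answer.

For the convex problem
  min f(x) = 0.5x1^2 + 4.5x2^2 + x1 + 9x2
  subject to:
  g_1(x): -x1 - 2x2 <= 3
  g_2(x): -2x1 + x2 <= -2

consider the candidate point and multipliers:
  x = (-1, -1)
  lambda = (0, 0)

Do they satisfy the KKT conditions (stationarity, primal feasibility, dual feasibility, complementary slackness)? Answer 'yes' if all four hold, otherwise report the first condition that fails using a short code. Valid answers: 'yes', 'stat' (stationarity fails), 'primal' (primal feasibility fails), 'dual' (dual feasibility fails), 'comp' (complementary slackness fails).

Gradient of f: grad f(x) = Q x + c = (0, 0)
Constraint values g_i(x) = a_i^T x - b_i:
  g_1((-1, -1)) = 0
  g_2((-1, -1)) = 3
Stationarity residual: grad f(x) + sum_i lambda_i a_i = (0, 0)
  -> stationarity OK
Primal feasibility (all g_i <= 0): FAILS
Dual feasibility (all lambda_i >= 0): OK
Complementary slackness (lambda_i * g_i(x) = 0 for all i): OK

Verdict: the first failing condition is primal_feasibility -> primal.

primal


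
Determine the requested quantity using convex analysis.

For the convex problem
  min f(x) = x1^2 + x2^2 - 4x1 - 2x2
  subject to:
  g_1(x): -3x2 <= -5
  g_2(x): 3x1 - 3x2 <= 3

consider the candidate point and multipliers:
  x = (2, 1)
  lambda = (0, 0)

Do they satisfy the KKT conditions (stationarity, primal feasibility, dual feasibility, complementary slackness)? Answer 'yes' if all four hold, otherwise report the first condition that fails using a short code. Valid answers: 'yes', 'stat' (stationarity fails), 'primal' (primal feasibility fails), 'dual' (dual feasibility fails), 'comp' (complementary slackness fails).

Gradient of f: grad f(x) = Q x + c = (0, 0)
Constraint values g_i(x) = a_i^T x - b_i:
  g_1((2, 1)) = 2
  g_2((2, 1)) = 0
Stationarity residual: grad f(x) + sum_i lambda_i a_i = (0, 0)
  -> stationarity OK
Primal feasibility (all g_i <= 0): FAILS
Dual feasibility (all lambda_i >= 0): OK
Complementary slackness (lambda_i * g_i(x) = 0 for all i): OK

Verdict: the first failing condition is primal_feasibility -> primal.

primal


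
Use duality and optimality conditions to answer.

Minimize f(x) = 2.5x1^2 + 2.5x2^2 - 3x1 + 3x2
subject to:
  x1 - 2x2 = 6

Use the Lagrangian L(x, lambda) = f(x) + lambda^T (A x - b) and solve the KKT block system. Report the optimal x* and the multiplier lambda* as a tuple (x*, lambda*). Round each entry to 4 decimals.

Form the Lagrangian:
  L(x, lambda) = (1/2) x^T Q x + c^T x + lambda^T (A x - b)
Stationarity (grad_x L = 0): Q x + c + A^T lambda = 0.
Primal feasibility: A x = b.

This gives the KKT block system:
  [ Q   A^T ] [ x     ]   [-c ]
  [ A    0  ] [ lambda ] = [ b ]

Solving the linear system:
  x*      = (1.44, -2.28)
  lambda* = (-4.2)
  f(x*)   = 7.02

x* = (1.44, -2.28), lambda* = (-4.2)


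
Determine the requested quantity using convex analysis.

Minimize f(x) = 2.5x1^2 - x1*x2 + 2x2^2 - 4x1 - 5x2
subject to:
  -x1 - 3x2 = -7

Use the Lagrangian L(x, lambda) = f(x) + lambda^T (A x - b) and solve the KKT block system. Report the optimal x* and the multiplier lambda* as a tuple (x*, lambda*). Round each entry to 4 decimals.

Form the Lagrangian:
  L(x, lambda) = (1/2) x^T Q x + c^T x + lambda^T (A x - b)
Stationarity (grad_x L = 0): Q x + c + A^T lambda = 0.
Primal feasibility: A x = b.

This gives the KKT block system:
  [ Q   A^T ] [ x     ]   [-c ]
  [ A    0  ] [ lambda ] = [ b ]

Solving the linear system:
  x*      = (1.2727, 1.9091)
  lambda* = (0.4545)
  f(x*)   = -5.7273

x* = (1.2727, 1.9091), lambda* = (0.4545)


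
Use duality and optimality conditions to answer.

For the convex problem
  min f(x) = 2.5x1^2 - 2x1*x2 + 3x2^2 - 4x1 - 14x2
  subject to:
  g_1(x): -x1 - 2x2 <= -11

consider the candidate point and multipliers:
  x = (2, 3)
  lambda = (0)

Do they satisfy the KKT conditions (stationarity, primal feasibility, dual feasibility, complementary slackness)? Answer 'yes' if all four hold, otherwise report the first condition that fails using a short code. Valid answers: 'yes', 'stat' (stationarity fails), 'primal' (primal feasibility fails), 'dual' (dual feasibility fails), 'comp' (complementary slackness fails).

Gradient of f: grad f(x) = Q x + c = (0, 0)
Constraint values g_i(x) = a_i^T x - b_i:
  g_1((2, 3)) = 3
Stationarity residual: grad f(x) + sum_i lambda_i a_i = (0, 0)
  -> stationarity OK
Primal feasibility (all g_i <= 0): FAILS
Dual feasibility (all lambda_i >= 0): OK
Complementary slackness (lambda_i * g_i(x) = 0 for all i): OK

Verdict: the first failing condition is primal_feasibility -> primal.

primal


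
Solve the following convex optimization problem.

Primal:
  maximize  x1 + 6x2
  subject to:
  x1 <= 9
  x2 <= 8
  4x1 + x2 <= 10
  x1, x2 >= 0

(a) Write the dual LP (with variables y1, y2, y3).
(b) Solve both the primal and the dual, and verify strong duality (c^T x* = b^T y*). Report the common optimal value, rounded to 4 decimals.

The standard primal-dual pair for 'max c^T x s.t. A x <= b, x >= 0' is:
  Dual:  min b^T y  s.t.  A^T y >= c,  y >= 0.

So the dual LP is:
  minimize  9y1 + 8y2 + 10y3
  subject to:
    y1 + 4y3 >= 1
    y2 + y3 >= 6
    y1, y2, y3 >= 0

Solving the primal: x* = (0.5, 8).
  primal value c^T x* = 48.5.
Solving the dual: y* = (0, 5.75, 0.25).
  dual value b^T y* = 48.5.
Strong duality: c^T x* = b^T y*. Confirmed.

48.5


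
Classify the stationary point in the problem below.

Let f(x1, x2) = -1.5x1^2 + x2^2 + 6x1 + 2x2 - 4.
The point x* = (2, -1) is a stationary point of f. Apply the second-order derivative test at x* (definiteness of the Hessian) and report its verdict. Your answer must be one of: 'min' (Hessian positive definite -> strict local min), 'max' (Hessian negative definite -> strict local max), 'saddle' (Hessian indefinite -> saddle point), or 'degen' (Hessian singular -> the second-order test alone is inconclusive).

Compute the Hessian H = grad^2 f:
  H = [[-3, 0], [0, 2]]
Verify stationarity: grad f(x*) = H x* + g = (0, 0).
Eigenvalues of H: -3, 2.
Eigenvalues have mixed signs, so H is indefinite -> x* is a saddle point.

saddle


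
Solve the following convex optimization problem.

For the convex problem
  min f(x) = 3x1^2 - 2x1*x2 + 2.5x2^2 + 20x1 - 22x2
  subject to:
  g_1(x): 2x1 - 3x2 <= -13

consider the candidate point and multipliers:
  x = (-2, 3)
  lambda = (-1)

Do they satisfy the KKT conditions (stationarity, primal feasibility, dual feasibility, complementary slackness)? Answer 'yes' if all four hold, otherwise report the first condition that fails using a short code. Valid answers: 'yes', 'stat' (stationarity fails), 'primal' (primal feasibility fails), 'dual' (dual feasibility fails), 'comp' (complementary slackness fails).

Gradient of f: grad f(x) = Q x + c = (2, -3)
Constraint values g_i(x) = a_i^T x - b_i:
  g_1((-2, 3)) = 0
Stationarity residual: grad f(x) + sum_i lambda_i a_i = (0, 0)
  -> stationarity OK
Primal feasibility (all g_i <= 0): OK
Dual feasibility (all lambda_i >= 0): FAILS
Complementary slackness (lambda_i * g_i(x) = 0 for all i): OK

Verdict: the first failing condition is dual_feasibility -> dual.

dual


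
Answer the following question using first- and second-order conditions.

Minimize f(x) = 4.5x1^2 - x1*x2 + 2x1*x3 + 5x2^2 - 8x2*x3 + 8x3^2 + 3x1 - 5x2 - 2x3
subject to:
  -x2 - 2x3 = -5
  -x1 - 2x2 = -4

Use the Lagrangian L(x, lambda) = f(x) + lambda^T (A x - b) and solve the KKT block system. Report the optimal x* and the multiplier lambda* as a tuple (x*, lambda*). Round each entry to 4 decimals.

Form the Lagrangian:
  L(x, lambda) = (1/2) x^T Q x + c^T x + lambda^T (A x - b)
Stationarity (grad_x L = 0): Q x + c + A^T lambda = 0.
Primal feasibility: A x = b.

This gives the KKT block system:
  [ Q   A^T ] [ x     ]   [-c ]
  [ A    0  ] [ lambda ] = [ b ]

Solving the linear system:
  x*      = (-0.2424, 2.1212, 1.4394)
  lambda* = (1.7879, 1.5758)
  f(x*)   = 0.5152

x* = (-0.2424, 2.1212, 1.4394), lambda* = (1.7879, 1.5758)


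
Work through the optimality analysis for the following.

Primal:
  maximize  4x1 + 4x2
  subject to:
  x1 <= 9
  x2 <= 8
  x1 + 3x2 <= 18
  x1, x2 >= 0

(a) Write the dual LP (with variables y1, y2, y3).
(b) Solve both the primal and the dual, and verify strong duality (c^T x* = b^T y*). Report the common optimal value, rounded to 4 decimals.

The standard primal-dual pair for 'max c^T x s.t. A x <= b, x >= 0' is:
  Dual:  min b^T y  s.t.  A^T y >= c,  y >= 0.

So the dual LP is:
  minimize  9y1 + 8y2 + 18y3
  subject to:
    y1 + y3 >= 4
    y2 + 3y3 >= 4
    y1, y2, y3 >= 0

Solving the primal: x* = (9, 3).
  primal value c^T x* = 48.
Solving the dual: y* = (2.6667, 0, 1.3333).
  dual value b^T y* = 48.
Strong duality: c^T x* = b^T y*. Confirmed.

48


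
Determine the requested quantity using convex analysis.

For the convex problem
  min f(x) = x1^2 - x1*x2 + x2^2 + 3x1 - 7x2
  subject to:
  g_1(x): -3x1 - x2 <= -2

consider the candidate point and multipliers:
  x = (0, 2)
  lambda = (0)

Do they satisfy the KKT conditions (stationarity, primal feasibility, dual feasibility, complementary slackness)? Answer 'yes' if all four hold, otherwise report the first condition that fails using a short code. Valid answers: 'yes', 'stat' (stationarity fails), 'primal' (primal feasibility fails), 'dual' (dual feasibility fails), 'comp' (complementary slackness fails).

Gradient of f: grad f(x) = Q x + c = (1, -3)
Constraint values g_i(x) = a_i^T x - b_i:
  g_1((0, 2)) = 0
Stationarity residual: grad f(x) + sum_i lambda_i a_i = (1, -3)
  -> stationarity FAILS
Primal feasibility (all g_i <= 0): OK
Dual feasibility (all lambda_i >= 0): OK
Complementary slackness (lambda_i * g_i(x) = 0 for all i): OK

Verdict: the first failing condition is stationarity -> stat.

stat


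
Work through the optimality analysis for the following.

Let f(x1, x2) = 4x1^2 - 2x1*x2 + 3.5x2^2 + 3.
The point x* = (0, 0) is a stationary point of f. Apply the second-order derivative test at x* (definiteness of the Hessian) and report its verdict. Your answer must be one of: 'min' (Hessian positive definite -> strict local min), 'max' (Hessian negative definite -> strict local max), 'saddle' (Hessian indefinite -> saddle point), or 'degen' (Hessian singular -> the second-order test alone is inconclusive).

Compute the Hessian H = grad^2 f:
  H = [[8, -2], [-2, 7]]
Verify stationarity: grad f(x*) = H x* + g = (0, 0).
Eigenvalues of H: 5.4384, 9.5616.
Both eigenvalues > 0, so H is positive definite -> x* is a strict local min.

min


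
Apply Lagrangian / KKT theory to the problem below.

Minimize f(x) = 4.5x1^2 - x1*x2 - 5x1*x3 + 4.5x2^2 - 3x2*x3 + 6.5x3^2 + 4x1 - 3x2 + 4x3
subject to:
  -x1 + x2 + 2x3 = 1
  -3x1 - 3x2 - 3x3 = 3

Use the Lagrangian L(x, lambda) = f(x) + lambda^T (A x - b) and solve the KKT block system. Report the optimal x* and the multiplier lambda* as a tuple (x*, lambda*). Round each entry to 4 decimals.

Form the Lagrangian:
  L(x, lambda) = (1/2) x^T Q x + c^T x + lambda^T (A x - b)
Stationarity (grad_x L = 0): Q x + c + A^T lambda = 0.
Primal feasibility: A x = b.

This gives the KKT block system:
  [ Q   A^T ] [ x     ]   [-c ]
  [ A    0  ] [ lambda ] = [ b ]

Solving the linear system:
  x*      = (-1.1159, 0.3476, -0.2317)
  lambda* = (-3.5854, -0.5488)
  f(x*)   = -0.6006

x* = (-1.1159, 0.3476, -0.2317), lambda* = (-3.5854, -0.5488)


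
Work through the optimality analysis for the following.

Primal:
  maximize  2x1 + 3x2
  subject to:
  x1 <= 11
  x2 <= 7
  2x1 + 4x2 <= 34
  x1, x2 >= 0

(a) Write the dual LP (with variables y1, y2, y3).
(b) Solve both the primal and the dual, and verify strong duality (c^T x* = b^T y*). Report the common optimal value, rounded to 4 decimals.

The standard primal-dual pair for 'max c^T x s.t. A x <= b, x >= 0' is:
  Dual:  min b^T y  s.t.  A^T y >= c,  y >= 0.

So the dual LP is:
  minimize  11y1 + 7y2 + 34y3
  subject to:
    y1 + 2y3 >= 2
    y2 + 4y3 >= 3
    y1, y2, y3 >= 0

Solving the primal: x* = (11, 3).
  primal value c^T x* = 31.
Solving the dual: y* = (0.5, 0, 0.75).
  dual value b^T y* = 31.
Strong duality: c^T x* = b^T y*. Confirmed.

31


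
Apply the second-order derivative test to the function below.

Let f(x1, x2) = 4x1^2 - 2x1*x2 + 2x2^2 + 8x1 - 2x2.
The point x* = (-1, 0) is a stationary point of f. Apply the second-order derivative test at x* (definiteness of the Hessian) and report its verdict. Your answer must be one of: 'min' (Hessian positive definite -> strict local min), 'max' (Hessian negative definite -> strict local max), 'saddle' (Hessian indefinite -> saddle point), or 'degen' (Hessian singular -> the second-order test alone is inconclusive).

Compute the Hessian H = grad^2 f:
  H = [[8, -2], [-2, 4]]
Verify stationarity: grad f(x*) = H x* + g = (0, 0).
Eigenvalues of H: 3.1716, 8.8284.
Both eigenvalues > 0, so H is positive definite -> x* is a strict local min.

min


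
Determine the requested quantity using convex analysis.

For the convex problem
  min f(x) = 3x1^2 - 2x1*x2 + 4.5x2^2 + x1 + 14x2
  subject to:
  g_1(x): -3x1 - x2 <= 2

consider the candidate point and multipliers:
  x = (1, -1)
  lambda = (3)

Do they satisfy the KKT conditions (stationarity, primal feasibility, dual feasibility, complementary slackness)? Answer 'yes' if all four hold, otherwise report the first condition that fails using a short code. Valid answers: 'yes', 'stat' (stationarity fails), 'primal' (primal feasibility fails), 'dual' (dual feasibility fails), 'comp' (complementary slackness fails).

Gradient of f: grad f(x) = Q x + c = (9, 3)
Constraint values g_i(x) = a_i^T x - b_i:
  g_1((1, -1)) = -4
Stationarity residual: grad f(x) + sum_i lambda_i a_i = (0, 0)
  -> stationarity OK
Primal feasibility (all g_i <= 0): OK
Dual feasibility (all lambda_i >= 0): OK
Complementary slackness (lambda_i * g_i(x) = 0 for all i): FAILS

Verdict: the first failing condition is complementary_slackness -> comp.

comp


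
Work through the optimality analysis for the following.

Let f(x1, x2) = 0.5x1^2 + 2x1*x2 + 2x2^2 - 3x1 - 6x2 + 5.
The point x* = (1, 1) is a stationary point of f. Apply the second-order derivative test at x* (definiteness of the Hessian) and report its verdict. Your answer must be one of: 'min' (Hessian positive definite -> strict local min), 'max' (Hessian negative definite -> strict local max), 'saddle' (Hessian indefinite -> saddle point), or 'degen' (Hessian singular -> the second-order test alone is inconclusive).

Compute the Hessian H = grad^2 f:
  H = [[1, 2], [2, 4]]
Verify stationarity: grad f(x*) = H x* + g = (0, 0).
Eigenvalues of H: 0, 5.
H has a zero eigenvalue (singular; positive semidefinite but not definite), so H is neither positive definite, negative definite, nor indefinite. The second-order test alone is inconclusive -> degen.
(Indeed, f is constant along the null direction of H through x*, so x* is not a strict local extremum.)

degen


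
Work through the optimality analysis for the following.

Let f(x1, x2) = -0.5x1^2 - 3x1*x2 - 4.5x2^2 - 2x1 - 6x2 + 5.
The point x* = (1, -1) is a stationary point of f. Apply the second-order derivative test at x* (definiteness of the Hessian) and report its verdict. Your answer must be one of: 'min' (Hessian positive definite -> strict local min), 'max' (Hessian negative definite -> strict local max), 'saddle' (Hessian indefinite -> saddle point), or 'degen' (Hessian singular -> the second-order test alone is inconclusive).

Compute the Hessian H = grad^2 f:
  H = [[-1, -3], [-3, -9]]
Verify stationarity: grad f(x*) = H x* + g = (0, 0).
Eigenvalues of H: -10, 0.
H has a zero eigenvalue (singular; negative semidefinite but not definite), so H is neither positive definite, negative definite, nor indefinite. The second-order test alone is inconclusive -> degen.
(Indeed, f is constant along the null direction of H through x*, so x* is not a strict local extremum.)

degen


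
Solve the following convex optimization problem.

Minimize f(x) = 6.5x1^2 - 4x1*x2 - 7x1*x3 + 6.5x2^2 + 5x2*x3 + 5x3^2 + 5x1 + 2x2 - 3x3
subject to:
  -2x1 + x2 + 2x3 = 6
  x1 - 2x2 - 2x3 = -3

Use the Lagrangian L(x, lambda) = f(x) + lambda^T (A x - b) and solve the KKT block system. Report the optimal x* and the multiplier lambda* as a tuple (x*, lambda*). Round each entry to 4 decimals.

Form the Lagrangian:
  L(x, lambda) = (1/2) x^T Q x + c^T x + lambda^T (A x - b)
Stationarity (grad_x L = 0): Q x + c + A^T lambda = 0.
Primal feasibility: A x = b.

This gives the KKT block system:
  [ Q   A^T ] [ x     ]   [-c ]
  [ A    0  ] [ lambda ] = [ b ]

Solving the linear system:
  x*      = (-1.9756, -1.0244, 1.5366)
  lambda* = (-16.8049, -6.2683)
  f(x*)   = 32.7439

x* = (-1.9756, -1.0244, 1.5366), lambda* = (-16.8049, -6.2683)


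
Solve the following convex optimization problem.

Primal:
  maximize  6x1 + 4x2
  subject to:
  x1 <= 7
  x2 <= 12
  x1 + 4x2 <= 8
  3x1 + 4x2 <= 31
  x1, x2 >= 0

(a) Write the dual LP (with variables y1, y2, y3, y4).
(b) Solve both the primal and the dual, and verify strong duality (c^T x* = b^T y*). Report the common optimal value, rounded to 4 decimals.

The standard primal-dual pair for 'max c^T x s.t. A x <= b, x >= 0' is:
  Dual:  min b^T y  s.t.  A^T y >= c,  y >= 0.

So the dual LP is:
  minimize  7y1 + 12y2 + 8y3 + 31y4
  subject to:
    y1 + y3 + 3y4 >= 6
    y2 + 4y3 + 4y4 >= 4
    y1, y2, y3, y4 >= 0

Solving the primal: x* = (7, 0.25).
  primal value c^T x* = 43.
Solving the dual: y* = (5, 0, 1, 0).
  dual value b^T y* = 43.
Strong duality: c^T x* = b^T y*. Confirmed.

43


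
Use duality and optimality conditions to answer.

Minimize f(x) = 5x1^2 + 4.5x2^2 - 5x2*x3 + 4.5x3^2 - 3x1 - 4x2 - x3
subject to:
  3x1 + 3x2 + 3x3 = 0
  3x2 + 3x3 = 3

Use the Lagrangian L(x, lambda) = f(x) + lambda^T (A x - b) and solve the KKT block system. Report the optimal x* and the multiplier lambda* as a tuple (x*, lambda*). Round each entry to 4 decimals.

Form the Lagrangian:
  L(x, lambda) = (1/2) x^T Q x + c^T x + lambda^T (A x - b)
Stationarity (grad_x L = 0): Q x + c + A^T lambda = 0.
Primal feasibility: A x = b.

This gives the KKT block system:
  [ Q   A^T ] [ x     ]   [-c ]
  [ A    0  ] [ lambda ] = [ b ]

Solving the linear system:
  x*      = (-1, 0.6071, 0.3929)
  lambda* = (4.3333, -4.1667)
  f(x*)   = 6.3393

x* = (-1, 0.6071, 0.3929), lambda* = (4.3333, -4.1667)


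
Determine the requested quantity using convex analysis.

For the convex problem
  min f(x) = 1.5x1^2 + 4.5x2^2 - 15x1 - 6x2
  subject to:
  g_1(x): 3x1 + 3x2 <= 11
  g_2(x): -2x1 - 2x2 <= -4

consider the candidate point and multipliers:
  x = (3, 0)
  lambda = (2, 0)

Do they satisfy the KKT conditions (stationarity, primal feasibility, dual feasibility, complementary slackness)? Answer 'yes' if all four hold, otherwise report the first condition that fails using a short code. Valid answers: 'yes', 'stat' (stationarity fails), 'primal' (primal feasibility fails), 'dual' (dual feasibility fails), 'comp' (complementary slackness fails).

Gradient of f: grad f(x) = Q x + c = (-6, -6)
Constraint values g_i(x) = a_i^T x - b_i:
  g_1((3, 0)) = -2
  g_2((3, 0)) = -2
Stationarity residual: grad f(x) + sum_i lambda_i a_i = (0, 0)
  -> stationarity OK
Primal feasibility (all g_i <= 0): OK
Dual feasibility (all lambda_i >= 0): OK
Complementary slackness (lambda_i * g_i(x) = 0 for all i): FAILS

Verdict: the first failing condition is complementary_slackness -> comp.

comp


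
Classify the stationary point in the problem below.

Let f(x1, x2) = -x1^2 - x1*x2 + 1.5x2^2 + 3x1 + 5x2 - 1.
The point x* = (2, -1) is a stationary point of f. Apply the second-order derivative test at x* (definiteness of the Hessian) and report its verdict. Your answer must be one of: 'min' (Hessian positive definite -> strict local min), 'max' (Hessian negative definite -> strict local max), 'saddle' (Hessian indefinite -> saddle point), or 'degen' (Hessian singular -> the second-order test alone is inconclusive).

Compute the Hessian H = grad^2 f:
  H = [[-2, -1], [-1, 3]]
Verify stationarity: grad f(x*) = H x* + g = (0, 0).
Eigenvalues of H: -2.1926, 3.1926.
Eigenvalues have mixed signs, so H is indefinite -> x* is a saddle point.

saddle


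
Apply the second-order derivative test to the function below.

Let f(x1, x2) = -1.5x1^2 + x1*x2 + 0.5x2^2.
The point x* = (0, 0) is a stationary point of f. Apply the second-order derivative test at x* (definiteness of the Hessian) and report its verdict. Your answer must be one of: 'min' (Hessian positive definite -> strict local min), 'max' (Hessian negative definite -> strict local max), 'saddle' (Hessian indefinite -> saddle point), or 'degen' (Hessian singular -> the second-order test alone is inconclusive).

Compute the Hessian H = grad^2 f:
  H = [[-3, 1], [1, 1]]
Verify stationarity: grad f(x*) = H x* + g = (0, 0).
Eigenvalues of H: -3.2361, 1.2361.
Eigenvalues have mixed signs, so H is indefinite -> x* is a saddle point.

saddle


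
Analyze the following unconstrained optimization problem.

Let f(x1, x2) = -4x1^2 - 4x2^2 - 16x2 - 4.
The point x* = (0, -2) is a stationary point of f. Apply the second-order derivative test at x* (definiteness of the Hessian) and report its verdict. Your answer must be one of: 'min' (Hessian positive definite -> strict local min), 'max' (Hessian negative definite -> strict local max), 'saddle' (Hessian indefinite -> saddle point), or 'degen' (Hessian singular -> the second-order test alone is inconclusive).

Compute the Hessian H = grad^2 f:
  H = [[-8, 0], [0, -8]]
Verify stationarity: grad f(x*) = H x* + g = (0, 0).
Eigenvalues of H: -8, -8.
Both eigenvalues < 0, so H is negative definite -> x* is a strict local max.

max


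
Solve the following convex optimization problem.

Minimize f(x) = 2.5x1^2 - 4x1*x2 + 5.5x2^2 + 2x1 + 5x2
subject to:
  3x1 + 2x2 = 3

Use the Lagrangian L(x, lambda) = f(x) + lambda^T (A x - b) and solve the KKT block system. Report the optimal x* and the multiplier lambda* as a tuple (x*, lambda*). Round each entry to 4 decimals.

Form the Lagrangian:
  L(x, lambda) = (1/2) x^T Q x + c^T x + lambda^T (A x - b)
Stationarity (grad_x L = 0): Q x + c + A^T lambda = 0.
Primal feasibility: A x = b.

This gives the KKT block system:
  [ Q   A^T ] [ x     ]   [-c ]
  [ A    0  ] [ lambda ] = [ b ]

Solving the linear system:
  x*      = (0.8683, 0.1976)
  lambda* = (-1.8503)
  f(x*)   = 4.1377

x* = (0.8683, 0.1976), lambda* = (-1.8503)


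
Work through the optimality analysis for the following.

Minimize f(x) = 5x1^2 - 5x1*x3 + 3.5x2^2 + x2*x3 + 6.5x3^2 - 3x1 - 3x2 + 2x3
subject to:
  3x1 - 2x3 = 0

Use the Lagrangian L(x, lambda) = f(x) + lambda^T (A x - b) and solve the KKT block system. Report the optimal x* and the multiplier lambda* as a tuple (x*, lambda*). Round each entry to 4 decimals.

Form the Lagrangian:
  L(x, lambda) = (1/2) x^T Q x + c^T x + lambda^T (A x - b)
Stationarity (grad_x L = 0): Q x + c + A^T lambda = 0.
Primal feasibility: A x = b.

This gives the KKT block system:
  [ Q   A^T ] [ x     ]   [-c ]
  [ A    0  ] [ lambda ] = [ b ]

Solving the linear system:
  x*      = (-0.0269, 0.4343, -0.0403)
  lambda* = (1.0224)
  f(x*)   = -0.6515

x* = (-0.0269, 0.4343, -0.0403), lambda* = (1.0224)


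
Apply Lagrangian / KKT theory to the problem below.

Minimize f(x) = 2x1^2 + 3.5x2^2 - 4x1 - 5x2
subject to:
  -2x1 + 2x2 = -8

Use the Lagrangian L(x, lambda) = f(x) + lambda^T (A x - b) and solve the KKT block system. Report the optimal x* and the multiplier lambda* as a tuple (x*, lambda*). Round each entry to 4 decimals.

Form the Lagrangian:
  L(x, lambda) = (1/2) x^T Q x + c^T x + lambda^T (A x - b)
Stationarity (grad_x L = 0): Q x + c + A^T lambda = 0.
Primal feasibility: A x = b.

This gives the KKT block system:
  [ Q   A^T ] [ x     ]   [-c ]
  [ A    0  ] [ lambda ] = [ b ]

Solving the linear system:
  x*      = (3.3636, -0.6364)
  lambda* = (4.7273)
  f(x*)   = 13.7727

x* = (3.3636, -0.6364), lambda* = (4.7273)


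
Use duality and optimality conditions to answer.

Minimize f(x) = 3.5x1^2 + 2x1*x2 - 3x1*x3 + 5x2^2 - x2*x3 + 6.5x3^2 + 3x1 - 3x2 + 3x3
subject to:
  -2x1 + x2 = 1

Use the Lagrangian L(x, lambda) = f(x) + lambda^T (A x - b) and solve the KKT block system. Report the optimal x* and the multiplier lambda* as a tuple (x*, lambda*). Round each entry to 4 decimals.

Form the Lagrangian:
  L(x, lambda) = (1/2) x^T Q x + c^T x + lambda^T (A x - b)
Stationarity (grad_x L = 0): Q x + c + A^T lambda = 0.
Primal feasibility: A x = b.

This gives the KKT block system:
  [ Q   A^T ] [ x     ]   [-c ]
  [ A    0  ] [ lambda ] = [ b ]

Solving the linear system:
  x*      = (-0.3725, 0.2551, -0.2971)
  lambda* = (0.8971)
  f(x*)   = -1.8355

x* = (-0.3725, 0.2551, -0.2971), lambda* = (0.8971)
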